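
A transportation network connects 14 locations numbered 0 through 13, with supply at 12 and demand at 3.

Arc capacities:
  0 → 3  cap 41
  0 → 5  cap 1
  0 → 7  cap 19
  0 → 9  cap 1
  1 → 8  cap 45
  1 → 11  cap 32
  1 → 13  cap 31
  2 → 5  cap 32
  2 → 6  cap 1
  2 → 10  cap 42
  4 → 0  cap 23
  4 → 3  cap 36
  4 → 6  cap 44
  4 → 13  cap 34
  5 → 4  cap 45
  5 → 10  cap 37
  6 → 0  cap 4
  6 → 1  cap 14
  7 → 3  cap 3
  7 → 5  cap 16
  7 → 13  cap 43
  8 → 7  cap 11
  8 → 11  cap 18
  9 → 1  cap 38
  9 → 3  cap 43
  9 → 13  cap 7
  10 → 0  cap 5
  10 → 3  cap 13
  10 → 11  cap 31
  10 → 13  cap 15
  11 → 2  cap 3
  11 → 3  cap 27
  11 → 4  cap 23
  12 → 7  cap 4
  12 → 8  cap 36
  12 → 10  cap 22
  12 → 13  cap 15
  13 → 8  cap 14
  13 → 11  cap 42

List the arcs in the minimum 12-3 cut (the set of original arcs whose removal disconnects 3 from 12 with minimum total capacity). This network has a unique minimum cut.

augment #1: 12→7→3 push 3
augment #2: 12→10→3 push 13
augment #3: 12→8→11→3 push 18
augment #4: 12→10→0→3 push 5
augment #5: 12→10→11→3 push 4
augment #6: 12→13→11→3 push 5
augment #7: 12→7→5→4→3 push 1
augment #8: 12→13→11→4→3 push 10
augment #9: 12→8→7→5→4→3 push 11
max flow = 70; residual-reachable set from 12 gives S-side
cut edges (S→T): {(8,7), (8,11), (12,7), (12,10), (12,13)} total cap 70

Min-cut arcs: {(8,7), (8,11), (12,7), (12,10), (12,13)} (total capacity 70)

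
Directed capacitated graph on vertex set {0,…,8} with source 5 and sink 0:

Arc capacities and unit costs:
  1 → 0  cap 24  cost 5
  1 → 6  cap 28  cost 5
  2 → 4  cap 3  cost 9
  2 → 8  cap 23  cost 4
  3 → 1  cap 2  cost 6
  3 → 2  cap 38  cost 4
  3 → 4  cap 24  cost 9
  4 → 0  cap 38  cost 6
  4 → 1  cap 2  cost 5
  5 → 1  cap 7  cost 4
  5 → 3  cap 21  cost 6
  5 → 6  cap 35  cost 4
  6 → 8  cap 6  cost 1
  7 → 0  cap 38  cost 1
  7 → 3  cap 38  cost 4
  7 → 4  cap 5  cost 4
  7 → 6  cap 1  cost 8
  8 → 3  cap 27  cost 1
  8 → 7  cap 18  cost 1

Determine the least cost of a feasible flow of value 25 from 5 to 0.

Minimum cost for 25 units: 297

shortest-cost path #1: 5→6→8→7→0 push 6 @ unit cost 7 (adds 42)
shortest-cost path #2: 5→1→0 push 7 @ unit cost 9 (adds 63)
shortest-cost path #3: 5→3→2→8→7→0 push 12 @ unit cost 16 (adds 192)
total cost = 297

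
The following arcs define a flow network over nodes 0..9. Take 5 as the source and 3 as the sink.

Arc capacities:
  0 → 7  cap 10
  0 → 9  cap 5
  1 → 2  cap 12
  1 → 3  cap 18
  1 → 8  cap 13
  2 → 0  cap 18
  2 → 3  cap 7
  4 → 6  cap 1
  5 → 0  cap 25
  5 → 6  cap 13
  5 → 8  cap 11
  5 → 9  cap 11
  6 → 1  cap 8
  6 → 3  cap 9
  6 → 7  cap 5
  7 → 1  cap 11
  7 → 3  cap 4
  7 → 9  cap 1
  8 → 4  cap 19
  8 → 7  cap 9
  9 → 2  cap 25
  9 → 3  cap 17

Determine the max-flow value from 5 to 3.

Maximum flow value: 46

augment #1: 5→6→3 bottleneck 9, total now 9
augment #2: 5→9→3 bottleneck 11, total now 20
augment #3: 5→0→7→3 bottleneck 4, total now 24
augment #4: 5→0→9→3 bottleneck 5, total now 29
augment #5: 5→6→1→3 bottleneck 4, total now 33
augment #6: 5→0→7→1→3 bottleneck 6, total now 39
augment #7: 5→8→7→1→3 bottleneck 5, total now 44
augment #8: 5→8→7→9→3 bottleneck 1, total now 45
augment #9: 5→8→4→6→1→3 bottleneck 1, total now 46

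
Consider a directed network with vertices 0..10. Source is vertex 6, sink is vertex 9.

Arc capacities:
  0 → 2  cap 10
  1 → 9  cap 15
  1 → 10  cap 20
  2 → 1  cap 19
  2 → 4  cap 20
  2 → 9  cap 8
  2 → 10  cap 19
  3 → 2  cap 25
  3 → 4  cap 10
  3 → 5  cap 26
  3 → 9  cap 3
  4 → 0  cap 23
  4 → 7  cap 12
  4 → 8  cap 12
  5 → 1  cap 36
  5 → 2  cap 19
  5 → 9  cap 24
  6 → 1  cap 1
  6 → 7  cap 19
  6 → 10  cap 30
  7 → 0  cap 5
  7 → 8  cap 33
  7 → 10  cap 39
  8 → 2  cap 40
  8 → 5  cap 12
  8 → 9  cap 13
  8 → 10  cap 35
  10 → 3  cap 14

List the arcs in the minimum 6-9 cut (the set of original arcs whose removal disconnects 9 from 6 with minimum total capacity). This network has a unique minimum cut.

augment #1: 6→1→9 push 1
augment #2: 6→7→8→9 push 13
augment #3: 6→10→3→9 push 3
augment #4: 6→7→0→2→9 push 5
augment #5: 6→7→8→2→9 push 1
augment #6: 6→10→3→2→9 push 2
augment #7: 6→10→3→5→9 push 9
max flow = 34; residual-reachable set from 6 gives S-side
cut edges (S→T): {(6,1), (6,7), (10,3)} total cap 34

Min-cut arcs: {(6,1), (6,7), (10,3)} (total capacity 34)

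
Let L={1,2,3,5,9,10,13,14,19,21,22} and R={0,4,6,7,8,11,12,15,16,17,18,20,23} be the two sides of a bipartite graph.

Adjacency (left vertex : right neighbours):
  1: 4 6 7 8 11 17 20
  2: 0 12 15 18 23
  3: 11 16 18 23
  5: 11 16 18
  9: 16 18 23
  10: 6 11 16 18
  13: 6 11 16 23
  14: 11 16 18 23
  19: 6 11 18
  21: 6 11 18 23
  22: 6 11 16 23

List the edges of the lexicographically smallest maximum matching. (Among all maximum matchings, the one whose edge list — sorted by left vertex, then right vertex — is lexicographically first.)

Lex-smallest maximum matching: {(1,4), (2,0), (3,11), (5,16), (9,18), (10,6), (13,23)}

|M| = 7 (so the lex-smallest maximum matching has 7 edges)
process left vertices in ascending order; for each, take the smallest-labelled available neighbour that still permits 7 edges overall, or leave it unmatched if none does
lex-smallest matching: {1-4, 2-0, 3-11, 5-16, 9-18, 10-6, 13-23}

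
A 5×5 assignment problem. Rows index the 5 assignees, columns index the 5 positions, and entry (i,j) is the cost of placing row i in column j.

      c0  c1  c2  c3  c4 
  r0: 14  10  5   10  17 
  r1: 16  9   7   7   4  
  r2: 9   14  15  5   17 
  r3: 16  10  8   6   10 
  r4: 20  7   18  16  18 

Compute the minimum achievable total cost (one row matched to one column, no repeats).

optimal assignment: row0→col2 (cost 5), row1→col4 (cost 4), row2→col0 (cost 9), row3→col3 (cost 6), row4→col1 (cost 7)
total = 5 + 4 + 9 + 6 + 7 = 31

Minimum assignment cost: 31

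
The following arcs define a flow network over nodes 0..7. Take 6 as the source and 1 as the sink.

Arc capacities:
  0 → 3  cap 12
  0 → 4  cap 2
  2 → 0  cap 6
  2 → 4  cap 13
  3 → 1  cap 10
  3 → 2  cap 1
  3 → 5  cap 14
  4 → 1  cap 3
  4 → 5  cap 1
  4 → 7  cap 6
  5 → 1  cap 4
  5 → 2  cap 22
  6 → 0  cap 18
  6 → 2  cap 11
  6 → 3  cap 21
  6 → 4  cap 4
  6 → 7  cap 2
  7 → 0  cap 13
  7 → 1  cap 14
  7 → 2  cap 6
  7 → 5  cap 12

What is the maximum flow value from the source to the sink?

augment #1: 6→3→1 bottleneck 10, total now 10
augment #2: 6→4→1 bottleneck 3, total now 13
augment #3: 6→7→1 bottleneck 2, total now 15
augment #4: 6→3→5→1 bottleneck 4, total now 19
augment #5: 6→4→7→1 bottleneck 1, total now 20
augment #6: 6→0→4→7→1 bottleneck 2, total now 22
augment #7: 6→2→4→7→1 bottleneck 3, total now 25

Maximum flow value: 25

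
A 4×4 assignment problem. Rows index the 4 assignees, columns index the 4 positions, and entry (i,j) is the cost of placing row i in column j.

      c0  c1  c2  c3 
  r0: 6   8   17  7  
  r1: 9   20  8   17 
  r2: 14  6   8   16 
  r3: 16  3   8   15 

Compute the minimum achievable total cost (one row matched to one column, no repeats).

Minimum assignment cost: 27

optimal assignment: row0→col3 (cost 7), row1→col0 (cost 9), row2→col2 (cost 8), row3→col1 (cost 3)
total = 7 + 9 + 8 + 3 = 27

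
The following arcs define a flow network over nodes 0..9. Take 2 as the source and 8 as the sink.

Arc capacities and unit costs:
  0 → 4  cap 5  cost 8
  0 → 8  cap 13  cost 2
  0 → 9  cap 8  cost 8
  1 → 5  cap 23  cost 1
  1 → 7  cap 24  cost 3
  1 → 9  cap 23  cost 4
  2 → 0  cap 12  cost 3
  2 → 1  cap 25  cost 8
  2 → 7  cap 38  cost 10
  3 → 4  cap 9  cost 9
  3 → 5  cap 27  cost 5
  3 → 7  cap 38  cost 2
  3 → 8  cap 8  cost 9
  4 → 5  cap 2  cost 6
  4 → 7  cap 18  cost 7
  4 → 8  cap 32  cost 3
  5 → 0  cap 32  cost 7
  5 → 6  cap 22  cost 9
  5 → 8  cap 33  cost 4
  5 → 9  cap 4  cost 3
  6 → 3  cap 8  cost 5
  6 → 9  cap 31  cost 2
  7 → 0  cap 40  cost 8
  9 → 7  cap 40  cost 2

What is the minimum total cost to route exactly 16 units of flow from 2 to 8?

Minimum cost for 16 units: 112

shortest-cost path #1: 2→0→8 push 12 @ unit cost 5 (adds 60)
shortest-cost path #2: 2→1→5→8 push 4 @ unit cost 13 (adds 52)
total cost = 112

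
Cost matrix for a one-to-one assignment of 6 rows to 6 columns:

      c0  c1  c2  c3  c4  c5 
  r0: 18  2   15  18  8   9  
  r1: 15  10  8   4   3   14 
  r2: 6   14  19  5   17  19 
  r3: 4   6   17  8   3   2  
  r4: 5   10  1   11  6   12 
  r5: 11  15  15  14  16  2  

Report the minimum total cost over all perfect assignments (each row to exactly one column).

optimal assignment: row0→col1 (cost 2), row1→col4 (cost 3), row2→col3 (cost 5), row3→col0 (cost 4), row4→col2 (cost 1), row5→col5 (cost 2)
total = 2 + 3 + 5 + 4 + 1 + 2 = 17

Minimum assignment cost: 17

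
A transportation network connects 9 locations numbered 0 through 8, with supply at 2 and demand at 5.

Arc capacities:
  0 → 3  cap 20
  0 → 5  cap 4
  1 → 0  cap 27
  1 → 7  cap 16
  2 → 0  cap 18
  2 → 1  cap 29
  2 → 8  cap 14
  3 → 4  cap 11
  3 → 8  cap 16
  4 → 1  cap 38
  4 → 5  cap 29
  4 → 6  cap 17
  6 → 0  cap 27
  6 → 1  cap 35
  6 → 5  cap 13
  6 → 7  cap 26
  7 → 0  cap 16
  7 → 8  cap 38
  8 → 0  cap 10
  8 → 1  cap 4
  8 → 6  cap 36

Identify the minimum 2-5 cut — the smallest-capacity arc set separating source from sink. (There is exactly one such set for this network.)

augment #1: 2→0→5 push 4
augment #2: 2→8→6→5 push 13
augment #3: 2→0→3→4→5 push 11
max flow = 28; residual-reachable set from 2 gives S-side
cut edges (S→T): {(0,5), (3,4), (6,5)} total cap 28

Min-cut arcs: {(0,5), (3,4), (6,5)} (total capacity 28)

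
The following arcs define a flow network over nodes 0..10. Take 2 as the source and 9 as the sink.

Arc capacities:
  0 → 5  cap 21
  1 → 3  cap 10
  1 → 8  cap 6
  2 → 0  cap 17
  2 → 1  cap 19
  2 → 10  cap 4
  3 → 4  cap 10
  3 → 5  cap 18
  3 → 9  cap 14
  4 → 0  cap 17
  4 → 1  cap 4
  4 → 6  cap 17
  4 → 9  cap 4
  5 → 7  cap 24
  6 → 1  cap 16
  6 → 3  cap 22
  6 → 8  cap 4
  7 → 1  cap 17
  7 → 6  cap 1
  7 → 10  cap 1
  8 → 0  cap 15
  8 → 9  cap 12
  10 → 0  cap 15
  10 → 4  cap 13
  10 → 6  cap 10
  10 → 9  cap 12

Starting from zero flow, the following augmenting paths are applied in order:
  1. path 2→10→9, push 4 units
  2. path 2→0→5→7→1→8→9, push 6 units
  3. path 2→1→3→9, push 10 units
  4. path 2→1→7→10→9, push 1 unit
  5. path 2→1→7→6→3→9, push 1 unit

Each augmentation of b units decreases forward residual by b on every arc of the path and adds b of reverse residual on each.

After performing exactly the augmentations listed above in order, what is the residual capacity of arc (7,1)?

Residual capacity of (7,1): 13

after path 1 (2→10→9, push 4): res(7,1)=17
after path 2 (2→0→5→7→1→8→9, push 6): res(7,1)=11
after path 3 (2→1→3→9, push 10): res(7,1)=11
after path 4 (2→1→7→10→9, push 1): res(7,1)=12
after path 5 (2→1→7→6→3→9, push 1): res(7,1)=13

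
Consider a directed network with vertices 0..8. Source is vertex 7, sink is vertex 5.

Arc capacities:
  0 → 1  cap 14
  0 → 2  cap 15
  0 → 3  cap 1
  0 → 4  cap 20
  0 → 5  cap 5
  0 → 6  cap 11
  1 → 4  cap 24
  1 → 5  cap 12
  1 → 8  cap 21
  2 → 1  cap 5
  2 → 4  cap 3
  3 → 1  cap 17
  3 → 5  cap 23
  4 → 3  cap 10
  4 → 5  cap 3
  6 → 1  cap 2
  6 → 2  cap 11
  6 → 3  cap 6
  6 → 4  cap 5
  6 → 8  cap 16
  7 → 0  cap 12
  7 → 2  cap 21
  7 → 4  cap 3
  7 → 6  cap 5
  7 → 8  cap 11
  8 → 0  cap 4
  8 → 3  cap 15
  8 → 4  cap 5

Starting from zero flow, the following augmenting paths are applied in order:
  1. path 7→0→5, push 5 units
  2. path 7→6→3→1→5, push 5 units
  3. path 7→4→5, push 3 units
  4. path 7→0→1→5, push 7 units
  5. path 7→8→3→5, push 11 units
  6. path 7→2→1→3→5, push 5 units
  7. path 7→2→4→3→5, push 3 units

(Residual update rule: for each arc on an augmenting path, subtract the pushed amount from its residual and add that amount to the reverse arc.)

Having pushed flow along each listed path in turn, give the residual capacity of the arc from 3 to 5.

Residual capacity of (3,5): 4

after path 1 (7→0→5, push 5): res(3,5)=23
after path 2 (7→6→3→1→5, push 5): res(3,5)=23
after path 3 (7→4→5, push 3): res(3,5)=23
after path 4 (7→0→1→5, push 7): res(3,5)=23
after path 5 (7→8→3→5, push 11): res(3,5)=12
after path 6 (7→2→1→3→5, push 5): res(3,5)=7
after path 7 (7→2→4→3→5, push 3): res(3,5)=4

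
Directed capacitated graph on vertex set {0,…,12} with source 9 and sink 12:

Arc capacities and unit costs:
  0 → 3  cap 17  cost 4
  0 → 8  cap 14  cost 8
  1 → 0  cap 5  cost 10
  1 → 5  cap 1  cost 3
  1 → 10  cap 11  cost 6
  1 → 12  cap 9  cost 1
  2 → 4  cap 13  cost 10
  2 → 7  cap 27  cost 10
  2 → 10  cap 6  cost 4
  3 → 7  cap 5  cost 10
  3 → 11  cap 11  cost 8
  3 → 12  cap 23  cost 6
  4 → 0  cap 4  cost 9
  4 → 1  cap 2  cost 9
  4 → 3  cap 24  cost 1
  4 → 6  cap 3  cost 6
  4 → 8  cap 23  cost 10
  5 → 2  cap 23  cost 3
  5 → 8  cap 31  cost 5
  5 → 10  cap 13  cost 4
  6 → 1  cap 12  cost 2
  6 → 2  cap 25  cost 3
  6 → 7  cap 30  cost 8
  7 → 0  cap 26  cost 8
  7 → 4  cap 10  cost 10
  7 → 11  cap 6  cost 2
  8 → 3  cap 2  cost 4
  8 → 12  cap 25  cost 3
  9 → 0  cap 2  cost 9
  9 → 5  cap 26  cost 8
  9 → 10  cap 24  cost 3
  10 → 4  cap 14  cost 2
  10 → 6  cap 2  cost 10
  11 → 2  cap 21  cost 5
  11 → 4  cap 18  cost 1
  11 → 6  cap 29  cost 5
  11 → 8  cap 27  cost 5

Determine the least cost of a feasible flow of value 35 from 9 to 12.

shortest-cost path #1: 9→10→4→3→12 push 14 @ unit cost 12 (adds 168)
shortest-cost path #2: 9→5→8→12 push 21 @ unit cost 16 (adds 336)
total cost = 504

Minimum cost for 35 units: 504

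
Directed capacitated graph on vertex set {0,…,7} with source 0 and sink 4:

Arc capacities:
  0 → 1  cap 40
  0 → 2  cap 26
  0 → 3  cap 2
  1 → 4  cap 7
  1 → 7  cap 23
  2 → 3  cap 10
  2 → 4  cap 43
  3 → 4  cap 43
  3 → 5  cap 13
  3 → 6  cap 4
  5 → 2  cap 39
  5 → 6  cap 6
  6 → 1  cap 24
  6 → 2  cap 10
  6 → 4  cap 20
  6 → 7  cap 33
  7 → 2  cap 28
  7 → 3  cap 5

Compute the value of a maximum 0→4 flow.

Maximum flow value: 58

augment #1: 0→1→4 bottleneck 7, total now 7
augment #2: 0→2→4 bottleneck 26, total now 33
augment #3: 0→3→4 bottleneck 2, total now 35
augment #4: 0→1→7→2→4 bottleneck 17, total now 52
augment #5: 0→1→7→3→4 bottleneck 5, total now 57
augment #6: 0→1→7→2→3→4 bottleneck 1, total now 58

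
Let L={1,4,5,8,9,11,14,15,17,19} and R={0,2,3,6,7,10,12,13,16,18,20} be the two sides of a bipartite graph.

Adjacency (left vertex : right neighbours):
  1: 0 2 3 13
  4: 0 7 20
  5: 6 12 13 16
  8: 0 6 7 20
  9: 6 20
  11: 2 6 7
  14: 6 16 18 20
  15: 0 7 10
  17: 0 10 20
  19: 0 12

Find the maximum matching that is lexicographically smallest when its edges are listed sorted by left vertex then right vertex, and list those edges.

Lex-smallest maximum matching: {(1,3), (4,0), (5,13), (8,6), (9,20), (11,2), (14,16), (15,7), (17,10), (19,12)}

|M| = 10 (so the lex-smallest maximum matching has 10 edges)
process left vertices in ascending order; for each, take the smallest-labelled available neighbour that still permits 10 edges overall, or leave it unmatched if none does
lex-smallest matching: {1-3, 4-0, 5-13, 8-6, 9-20, 11-2, 14-16, 15-7, 17-10, 19-12}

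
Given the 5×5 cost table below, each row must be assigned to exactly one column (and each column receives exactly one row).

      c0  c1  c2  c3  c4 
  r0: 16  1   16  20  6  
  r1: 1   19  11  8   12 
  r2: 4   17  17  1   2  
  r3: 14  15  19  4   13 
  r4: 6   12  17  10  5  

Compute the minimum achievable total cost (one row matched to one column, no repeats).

Minimum assignment cost: 24

optimal assignment: row0→col1 (cost 1), row1→col2 (cost 11), row2→col4 (cost 2), row3→col3 (cost 4), row4→col0 (cost 6)
total = 1 + 11 + 2 + 4 + 6 = 24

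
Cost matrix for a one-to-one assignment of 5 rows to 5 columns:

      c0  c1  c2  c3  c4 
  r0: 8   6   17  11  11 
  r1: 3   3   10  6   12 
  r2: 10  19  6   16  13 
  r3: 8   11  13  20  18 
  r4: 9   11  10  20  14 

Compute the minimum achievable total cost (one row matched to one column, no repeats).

optimal assignment: row0→col1 (cost 6), row1→col3 (cost 6), row2→col2 (cost 6), row3→col0 (cost 8), row4→col4 (cost 14)
total = 6 + 6 + 6 + 8 + 14 = 40

Minimum assignment cost: 40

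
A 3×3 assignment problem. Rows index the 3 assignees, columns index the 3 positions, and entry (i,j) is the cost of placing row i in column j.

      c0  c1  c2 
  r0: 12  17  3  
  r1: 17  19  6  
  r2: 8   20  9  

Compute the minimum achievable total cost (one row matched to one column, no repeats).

optimal assignment: row0→col2 (cost 3), row1→col1 (cost 19), row2→col0 (cost 8)
total = 3 + 19 + 8 = 30

Minimum assignment cost: 30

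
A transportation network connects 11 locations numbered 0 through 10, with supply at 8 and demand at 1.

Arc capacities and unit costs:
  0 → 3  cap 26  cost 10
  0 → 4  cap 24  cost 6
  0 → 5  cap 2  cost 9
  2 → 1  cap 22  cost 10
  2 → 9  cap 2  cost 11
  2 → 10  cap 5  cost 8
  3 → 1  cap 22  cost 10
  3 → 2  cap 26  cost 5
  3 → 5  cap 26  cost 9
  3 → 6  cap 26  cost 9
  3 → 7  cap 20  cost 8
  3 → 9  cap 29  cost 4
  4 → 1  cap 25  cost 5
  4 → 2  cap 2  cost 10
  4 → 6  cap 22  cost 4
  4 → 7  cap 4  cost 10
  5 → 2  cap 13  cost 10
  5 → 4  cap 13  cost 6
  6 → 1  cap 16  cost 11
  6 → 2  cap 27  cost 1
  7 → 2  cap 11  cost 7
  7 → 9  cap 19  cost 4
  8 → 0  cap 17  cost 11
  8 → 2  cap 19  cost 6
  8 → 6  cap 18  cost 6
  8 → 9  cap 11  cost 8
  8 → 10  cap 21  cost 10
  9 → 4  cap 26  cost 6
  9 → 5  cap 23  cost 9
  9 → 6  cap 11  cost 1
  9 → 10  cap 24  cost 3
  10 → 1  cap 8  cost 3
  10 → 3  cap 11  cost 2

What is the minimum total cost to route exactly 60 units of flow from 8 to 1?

shortest-cost path #1: 8→10→1 push 8 @ unit cost 13 (adds 104)
shortest-cost path #2: 8→2→1 push 19 @ unit cost 16 (adds 304)
shortest-cost path #3: 8→6→1 push 16 @ unit cost 17 (adds 272)
shortest-cost path #4: 8→6→2→1 push 2 @ unit cost 17 (adds 34)
shortest-cost path #5: 8→9→4→1 push 11 @ unit cost 19 (adds 209)
shortest-cost path #6: 8→10→3→1 push 4 @ unit cost 22 (adds 88)
total cost = 1011

Minimum cost for 60 units: 1011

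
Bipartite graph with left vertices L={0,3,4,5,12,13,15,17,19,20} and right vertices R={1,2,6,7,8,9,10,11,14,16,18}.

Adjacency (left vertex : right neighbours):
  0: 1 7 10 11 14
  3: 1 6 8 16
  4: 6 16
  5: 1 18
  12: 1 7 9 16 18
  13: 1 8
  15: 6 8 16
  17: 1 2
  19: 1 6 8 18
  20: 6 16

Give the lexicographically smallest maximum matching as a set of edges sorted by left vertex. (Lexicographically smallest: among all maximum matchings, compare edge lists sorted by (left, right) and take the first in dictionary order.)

|M| = 8 (so the lex-smallest maximum matching has 8 edges)
process left vertices in ascending order; for each, take the smallest-labelled available neighbour that still permits 8 edges overall, or leave it unmatched if none does
lex-smallest matching: {0-7, 3-1, 4-6, 5-18, 12-9, 13-8, 15-16, 17-2}

Lex-smallest maximum matching: {(0,7), (3,1), (4,6), (5,18), (12,9), (13,8), (15,16), (17,2)}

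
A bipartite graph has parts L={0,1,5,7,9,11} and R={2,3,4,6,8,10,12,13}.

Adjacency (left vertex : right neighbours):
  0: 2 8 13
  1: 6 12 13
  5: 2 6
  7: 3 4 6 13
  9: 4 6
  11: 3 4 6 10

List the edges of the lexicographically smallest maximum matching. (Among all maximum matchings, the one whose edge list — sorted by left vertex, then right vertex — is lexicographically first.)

Lex-smallest maximum matching: {(0,2), (1,12), (5,6), (7,3), (9,4), (11,10)}

|M| = 6 (so the lex-smallest maximum matching has 6 edges)
process left vertices in ascending order; for each, take the smallest-labelled available neighbour that still permits 6 edges overall, or leave it unmatched if none does
lex-smallest matching: {0-2, 1-12, 5-6, 7-3, 9-4, 11-10}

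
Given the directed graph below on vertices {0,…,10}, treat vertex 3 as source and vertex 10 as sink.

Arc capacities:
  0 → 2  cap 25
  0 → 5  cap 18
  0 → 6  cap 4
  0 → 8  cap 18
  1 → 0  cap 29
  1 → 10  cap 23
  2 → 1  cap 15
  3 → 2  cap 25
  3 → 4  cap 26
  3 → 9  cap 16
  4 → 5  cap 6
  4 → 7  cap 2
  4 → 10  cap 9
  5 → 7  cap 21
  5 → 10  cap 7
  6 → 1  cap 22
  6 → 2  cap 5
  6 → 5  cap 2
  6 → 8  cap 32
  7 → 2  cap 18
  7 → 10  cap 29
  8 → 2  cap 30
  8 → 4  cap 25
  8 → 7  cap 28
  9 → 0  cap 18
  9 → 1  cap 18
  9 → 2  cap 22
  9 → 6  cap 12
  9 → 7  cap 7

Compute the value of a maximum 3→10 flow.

Maximum flow value: 48

augment #1: 3→4→10 bottleneck 9, total now 9
augment #2: 3→2→1→10 bottleneck 15, total now 24
augment #3: 3→4→5→10 bottleneck 6, total now 30
augment #4: 3→4→7→10 bottleneck 2, total now 32
augment #5: 3→9→1→10 bottleneck 8, total now 40
augment #6: 3→9→7→10 bottleneck 7, total now 47
augment #7: 3→9→0→5→10 bottleneck 1, total now 48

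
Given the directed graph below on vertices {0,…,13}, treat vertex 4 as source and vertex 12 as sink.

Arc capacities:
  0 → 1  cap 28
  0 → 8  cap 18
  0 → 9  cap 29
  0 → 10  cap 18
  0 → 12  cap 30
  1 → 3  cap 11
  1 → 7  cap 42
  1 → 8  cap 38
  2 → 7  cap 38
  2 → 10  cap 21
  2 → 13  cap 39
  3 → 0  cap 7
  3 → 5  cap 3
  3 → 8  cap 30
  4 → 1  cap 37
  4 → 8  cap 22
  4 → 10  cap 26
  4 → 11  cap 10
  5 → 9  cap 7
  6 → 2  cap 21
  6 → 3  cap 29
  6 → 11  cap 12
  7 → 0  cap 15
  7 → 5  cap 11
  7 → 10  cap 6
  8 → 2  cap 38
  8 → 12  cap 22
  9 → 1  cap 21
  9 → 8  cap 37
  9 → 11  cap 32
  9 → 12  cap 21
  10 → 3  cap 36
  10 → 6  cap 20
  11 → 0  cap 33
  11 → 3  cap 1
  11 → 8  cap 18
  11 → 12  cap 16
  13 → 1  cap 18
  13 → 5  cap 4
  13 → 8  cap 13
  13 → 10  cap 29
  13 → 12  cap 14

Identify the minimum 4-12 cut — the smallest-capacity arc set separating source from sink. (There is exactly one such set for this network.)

augment #1: 4→8→12 push 22
augment #2: 4→11→12 push 10
augment #3: 4→1→3→0→12 push 7
augment #4: 4→1→7→0→12 push 15
augment #5: 4→10→6→11→12 push 6
augment #6: 4→1→3→5→9→12 push 3
augment #7: 4→1→7→5→9→12 push 4
augment #8: 4→1→8→2→13→12 push 8
augment #9: 4→10→6→2→13→12 push 6
augment #10: 4→10→6→11→0→12 push 6
max flow = 87; residual-reachable set from 4 gives S-side
cut edges (S→T): {(3,0), (4,11), (5,9), (6,11), (7,0), (8,12), (13,12)} total cap 87

Min-cut arcs: {(3,0), (4,11), (5,9), (6,11), (7,0), (8,12), (13,12)} (total capacity 87)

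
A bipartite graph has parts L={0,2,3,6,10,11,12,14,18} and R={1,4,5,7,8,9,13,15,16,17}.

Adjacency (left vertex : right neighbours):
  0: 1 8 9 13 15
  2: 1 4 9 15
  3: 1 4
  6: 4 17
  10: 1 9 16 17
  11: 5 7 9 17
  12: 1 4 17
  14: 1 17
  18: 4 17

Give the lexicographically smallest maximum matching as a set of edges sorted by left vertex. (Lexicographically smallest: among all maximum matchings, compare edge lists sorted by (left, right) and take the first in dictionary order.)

|M| = 7 (so the lex-smallest maximum matching has 7 edges)
process left vertices in ascending order; for each, take the smallest-labelled available neighbour that still permits 7 edges overall, or leave it unmatched if none does
lex-smallest matching: {0-8, 2-9, 3-1, 6-4, 10-16, 11-5, 12-17}

Lex-smallest maximum matching: {(0,8), (2,9), (3,1), (6,4), (10,16), (11,5), (12,17)}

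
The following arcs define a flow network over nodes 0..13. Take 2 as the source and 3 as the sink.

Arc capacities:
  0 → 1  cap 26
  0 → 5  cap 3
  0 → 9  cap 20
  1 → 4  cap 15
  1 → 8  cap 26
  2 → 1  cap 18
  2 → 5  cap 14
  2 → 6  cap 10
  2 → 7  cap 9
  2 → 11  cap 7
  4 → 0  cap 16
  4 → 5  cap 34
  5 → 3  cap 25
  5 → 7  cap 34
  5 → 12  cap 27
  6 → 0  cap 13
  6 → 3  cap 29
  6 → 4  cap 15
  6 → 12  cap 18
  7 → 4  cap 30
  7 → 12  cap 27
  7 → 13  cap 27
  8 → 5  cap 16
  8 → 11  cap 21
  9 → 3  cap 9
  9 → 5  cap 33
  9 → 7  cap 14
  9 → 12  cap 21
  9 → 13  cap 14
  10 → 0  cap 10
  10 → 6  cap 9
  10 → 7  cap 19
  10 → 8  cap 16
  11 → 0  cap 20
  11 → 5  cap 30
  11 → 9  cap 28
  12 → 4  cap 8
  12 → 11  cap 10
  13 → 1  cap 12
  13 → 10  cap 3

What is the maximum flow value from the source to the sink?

augment #1: 2→5→3 bottleneck 14, total now 14
augment #2: 2→6→3 bottleneck 10, total now 24
augment #3: 2→11→5→3 bottleneck 7, total now 31
augment #4: 2→1→4→5→3 bottleneck 4, total now 35
augment #5: 2→1→4→0→9→3 bottleneck 9, total now 44
augment #6: 2→7→13→10→6→3 bottleneck 3, total now 47

Maximum flow value: 47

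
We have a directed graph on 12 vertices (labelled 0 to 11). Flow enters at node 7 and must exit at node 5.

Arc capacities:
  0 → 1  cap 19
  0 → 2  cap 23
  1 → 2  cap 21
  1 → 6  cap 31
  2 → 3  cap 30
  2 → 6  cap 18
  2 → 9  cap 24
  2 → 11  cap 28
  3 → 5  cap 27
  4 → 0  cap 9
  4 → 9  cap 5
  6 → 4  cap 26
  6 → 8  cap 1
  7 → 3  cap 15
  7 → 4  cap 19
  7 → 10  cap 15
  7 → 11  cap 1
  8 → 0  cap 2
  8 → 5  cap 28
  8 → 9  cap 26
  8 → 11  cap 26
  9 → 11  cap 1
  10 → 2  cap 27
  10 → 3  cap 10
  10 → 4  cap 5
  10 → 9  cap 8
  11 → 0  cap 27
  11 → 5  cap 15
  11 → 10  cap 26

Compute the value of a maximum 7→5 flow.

augment #1: 7→3→5 bottleneck 15, total now 15
augment #2: 7→11→5 bottleneck 1, total now 16
augment #3: 7→10→3→5 bottleneck 10, total now 26
augment #4: 7→4→9→11→5 bottleneck 1, total now 27
augment #5: 7→10→2→3→5 bottleneck 2, total now 29
augment #6: 7→10→2→11→5 bottleneck 3, total now 32
augment #7: 7→4→0→2→11→5 bottleneck 9, total now 41

Maximum flow value: 41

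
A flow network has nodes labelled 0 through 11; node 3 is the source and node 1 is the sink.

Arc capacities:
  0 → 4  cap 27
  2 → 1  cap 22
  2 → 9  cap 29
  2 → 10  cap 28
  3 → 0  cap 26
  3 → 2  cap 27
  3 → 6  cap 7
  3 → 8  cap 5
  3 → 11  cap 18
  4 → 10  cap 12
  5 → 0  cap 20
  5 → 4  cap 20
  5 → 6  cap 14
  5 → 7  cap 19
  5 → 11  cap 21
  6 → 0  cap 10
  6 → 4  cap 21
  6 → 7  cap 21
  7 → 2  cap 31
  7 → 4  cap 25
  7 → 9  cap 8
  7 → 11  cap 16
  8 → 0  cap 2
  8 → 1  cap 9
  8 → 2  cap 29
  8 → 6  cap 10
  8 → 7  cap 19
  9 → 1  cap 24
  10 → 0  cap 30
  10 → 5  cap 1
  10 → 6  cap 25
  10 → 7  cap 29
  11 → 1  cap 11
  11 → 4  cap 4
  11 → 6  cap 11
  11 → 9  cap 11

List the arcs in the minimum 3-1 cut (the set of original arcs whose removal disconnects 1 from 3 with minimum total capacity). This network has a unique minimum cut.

augment #1: 3→2→1 push 22
augment #2: 3→8→1 push 5
augment #3: 3→11→1 push 11
augment #4: 3→2→9→1 push 5
augment #5: 3→11→9→1 push 7
augment #6: 3→6→7→9→1 push 7
augment #7: 3→0→4→10→7→9→1 push 1
augment #8: 3→0→4→10→5→11→9→1 push 1
augment #9: 3→0→4→10→7→2→9→1 push 3
max flow = 62; residual-reachable set from 3 gives S-side
cut edges (S→T): {(2,1), (3,8), (9,1), (11,1)} total cap 62

Min-cut arcs: {(2,1), (3,8), (9,1), (11,1)} (total capacity 62)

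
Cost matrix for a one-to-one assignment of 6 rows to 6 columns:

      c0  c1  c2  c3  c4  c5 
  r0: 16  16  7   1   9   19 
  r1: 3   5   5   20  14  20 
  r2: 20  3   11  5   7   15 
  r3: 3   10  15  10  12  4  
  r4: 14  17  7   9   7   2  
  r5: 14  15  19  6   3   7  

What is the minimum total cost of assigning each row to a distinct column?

Minimum assignment cost: 17

optimal assignment: row0→col3 (cost 1), row1→col2 (cost 5), row2→col1 (cost 3), row3→col0 (cost 3), row4→col5 (cost 2), row5→col4 (cost 3)
total = 1 + 5 + 3 + 3 + 2 + 3 = 17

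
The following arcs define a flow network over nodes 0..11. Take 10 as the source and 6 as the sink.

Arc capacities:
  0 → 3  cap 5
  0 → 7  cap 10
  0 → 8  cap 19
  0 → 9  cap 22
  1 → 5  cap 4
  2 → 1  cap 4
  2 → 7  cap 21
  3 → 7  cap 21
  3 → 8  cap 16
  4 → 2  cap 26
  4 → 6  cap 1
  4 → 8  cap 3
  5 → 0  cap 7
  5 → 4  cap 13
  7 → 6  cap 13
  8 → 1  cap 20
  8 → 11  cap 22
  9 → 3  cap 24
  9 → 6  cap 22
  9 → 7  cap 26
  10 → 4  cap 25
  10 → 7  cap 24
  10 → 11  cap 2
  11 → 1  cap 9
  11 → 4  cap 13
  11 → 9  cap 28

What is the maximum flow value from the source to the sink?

augment #1: 10→4→6 bottleneck 1, total now 1
augment #2: 10→7→6 bottleneck 13, total now 14
augment #3: 10→11→9→6 bottleneck 2, total now 16
augment #4: 10→4→8→11→9→6 bottleneck 3, total now 19
augment #5: 10→4→2→1→5→0→9→6 bottleneck 4, total now 23

Maximum flow value: 23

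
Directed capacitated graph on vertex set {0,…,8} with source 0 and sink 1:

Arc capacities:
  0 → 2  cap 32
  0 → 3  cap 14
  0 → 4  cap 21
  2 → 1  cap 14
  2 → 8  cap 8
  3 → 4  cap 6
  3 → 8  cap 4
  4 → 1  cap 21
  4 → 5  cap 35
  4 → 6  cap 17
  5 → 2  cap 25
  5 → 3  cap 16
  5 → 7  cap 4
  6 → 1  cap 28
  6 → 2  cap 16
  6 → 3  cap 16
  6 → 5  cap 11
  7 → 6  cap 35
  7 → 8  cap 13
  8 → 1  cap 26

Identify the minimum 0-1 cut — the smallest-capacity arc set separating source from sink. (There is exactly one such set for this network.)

Min-cut arcs: {(0,4), (2,1), (2,8), (3,4), (3,8)} (total capacity 53)

augment #1: 0→2→1 push 14
augment #2: 0→4→1 push 21
augment #3: 0→2→8→1 push 8
augment #4: 0→3→8→1 push 4
augment #5: 0→3→4→6→1 push 6
max flow = 53; residual-reachable set from 0 gives S-side
cut edges (S→T): {(0,4), (2,1), (2,8), (3,4), (3,8)} total cap 53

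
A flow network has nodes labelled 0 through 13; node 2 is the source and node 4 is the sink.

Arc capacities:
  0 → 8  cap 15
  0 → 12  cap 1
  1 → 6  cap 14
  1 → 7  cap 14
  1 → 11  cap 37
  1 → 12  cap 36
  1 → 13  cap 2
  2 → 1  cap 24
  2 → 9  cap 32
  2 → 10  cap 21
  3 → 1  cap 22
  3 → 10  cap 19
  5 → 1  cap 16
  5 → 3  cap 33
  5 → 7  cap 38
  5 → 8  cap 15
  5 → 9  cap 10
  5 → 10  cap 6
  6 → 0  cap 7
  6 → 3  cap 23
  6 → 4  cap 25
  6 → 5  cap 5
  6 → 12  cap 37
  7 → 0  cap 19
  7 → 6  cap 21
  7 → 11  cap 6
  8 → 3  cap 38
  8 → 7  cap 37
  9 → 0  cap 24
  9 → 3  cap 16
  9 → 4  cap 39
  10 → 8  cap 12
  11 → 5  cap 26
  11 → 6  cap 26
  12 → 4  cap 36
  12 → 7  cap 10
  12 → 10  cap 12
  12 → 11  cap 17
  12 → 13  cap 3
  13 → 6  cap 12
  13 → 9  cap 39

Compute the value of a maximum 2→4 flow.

augment #1: 2→9→4 bottleneck 32, total now 32
augment #2: 2→1→6→4 bottleneck 14, total now 46
augment #3: 2→1→12→4 bottleneck 10, total now 56
augment #4: 2→10→8→7→6→4 bottleneck 11, total now 67
augment #5: 2→10→8→3→1→12→4 bottleneck 1, total now 68

Maximum flow value: 68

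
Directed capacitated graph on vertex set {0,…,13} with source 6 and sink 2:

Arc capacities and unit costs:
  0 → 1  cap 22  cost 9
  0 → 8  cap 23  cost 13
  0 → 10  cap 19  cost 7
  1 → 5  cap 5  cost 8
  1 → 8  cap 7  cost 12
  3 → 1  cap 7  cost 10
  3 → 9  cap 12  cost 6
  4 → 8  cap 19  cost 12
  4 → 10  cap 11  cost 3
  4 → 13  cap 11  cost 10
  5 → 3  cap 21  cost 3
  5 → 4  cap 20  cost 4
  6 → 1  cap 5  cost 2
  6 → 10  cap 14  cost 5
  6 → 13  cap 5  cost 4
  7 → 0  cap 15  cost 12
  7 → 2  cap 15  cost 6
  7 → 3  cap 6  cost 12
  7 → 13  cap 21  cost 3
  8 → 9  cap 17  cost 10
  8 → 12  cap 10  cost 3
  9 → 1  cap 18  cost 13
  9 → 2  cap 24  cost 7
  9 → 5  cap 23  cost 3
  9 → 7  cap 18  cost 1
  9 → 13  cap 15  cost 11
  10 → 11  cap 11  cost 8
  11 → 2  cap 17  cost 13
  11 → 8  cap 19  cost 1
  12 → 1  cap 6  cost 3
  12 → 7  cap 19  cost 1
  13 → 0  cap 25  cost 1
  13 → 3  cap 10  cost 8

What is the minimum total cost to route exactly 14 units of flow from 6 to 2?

Minimum cost for 14 units: 340

shortest-cost path #1: 6→10→11→8→12→7→2 push 10 @ unit cost 24 (adds 240)
shortest-cost path #2: 6→13→3→9→2 push 4 @ unit cost 25 (adds 100)
total cost = 340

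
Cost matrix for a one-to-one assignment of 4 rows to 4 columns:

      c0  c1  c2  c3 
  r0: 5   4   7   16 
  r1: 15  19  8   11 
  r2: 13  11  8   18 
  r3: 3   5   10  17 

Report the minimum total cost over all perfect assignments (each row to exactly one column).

optimal assignment: row0→col1 (cost 4), row1→col3 (cost 11), row2→col2 (cost 8), row3→col0 (cost 3)
total = 4 + 11 + 8 + 3 = 26

Minimum assignment cost: 26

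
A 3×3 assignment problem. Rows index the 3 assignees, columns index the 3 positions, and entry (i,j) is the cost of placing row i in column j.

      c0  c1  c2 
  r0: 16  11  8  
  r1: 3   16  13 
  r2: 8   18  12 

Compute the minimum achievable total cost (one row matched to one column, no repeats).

Minimum assignment cost: 26

optimal assignment: row0→col1 (cost 11), row1→col0 (cost 3), row2→col2 (cost 12)
total = 11 + 3 + 12 = 26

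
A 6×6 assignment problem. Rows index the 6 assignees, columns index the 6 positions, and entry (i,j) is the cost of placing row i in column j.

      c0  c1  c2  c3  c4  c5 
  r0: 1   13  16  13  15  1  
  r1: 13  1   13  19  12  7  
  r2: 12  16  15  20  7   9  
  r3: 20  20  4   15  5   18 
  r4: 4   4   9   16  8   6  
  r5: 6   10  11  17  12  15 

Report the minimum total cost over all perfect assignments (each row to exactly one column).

optimal assignment: row0→col5 (cost 1), row1→col1 (cost 1), row2→col4 (cost 7), row3→col2 (cost 4), row4→col0 (cost 4), row5→col3 (cost 17)
total = 1 + 1 + 7 + 4 + 4 + 17 = 34

Minimum assignment cost: 34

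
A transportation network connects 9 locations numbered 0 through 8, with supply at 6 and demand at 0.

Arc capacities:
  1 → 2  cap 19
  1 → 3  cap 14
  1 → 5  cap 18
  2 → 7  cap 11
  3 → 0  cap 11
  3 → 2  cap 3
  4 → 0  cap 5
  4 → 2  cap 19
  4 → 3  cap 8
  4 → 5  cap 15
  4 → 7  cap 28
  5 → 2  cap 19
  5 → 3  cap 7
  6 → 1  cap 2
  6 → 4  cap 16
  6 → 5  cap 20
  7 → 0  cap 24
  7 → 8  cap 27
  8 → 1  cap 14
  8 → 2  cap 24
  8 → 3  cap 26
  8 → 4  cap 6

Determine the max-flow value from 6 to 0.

augment #1: 6→4→0 bottleneck 5, total now 5
augment #2: 6→1→3→0 bottleneck 2, total now 7
augment #3: 6→4→3→0 bottleneck 8, total now 15
augment #4: 6→4→7→0 bottleneck 3, total now 18
augment #5: 6→5→3→0 bottleneck 1, total now 19
augment #6: 6→5→2→7→0 bottleneck 11, total now 30
augment #7: 6→5→3→4→7→0 bottleneck 6, total now 36

Maximum flow value: 36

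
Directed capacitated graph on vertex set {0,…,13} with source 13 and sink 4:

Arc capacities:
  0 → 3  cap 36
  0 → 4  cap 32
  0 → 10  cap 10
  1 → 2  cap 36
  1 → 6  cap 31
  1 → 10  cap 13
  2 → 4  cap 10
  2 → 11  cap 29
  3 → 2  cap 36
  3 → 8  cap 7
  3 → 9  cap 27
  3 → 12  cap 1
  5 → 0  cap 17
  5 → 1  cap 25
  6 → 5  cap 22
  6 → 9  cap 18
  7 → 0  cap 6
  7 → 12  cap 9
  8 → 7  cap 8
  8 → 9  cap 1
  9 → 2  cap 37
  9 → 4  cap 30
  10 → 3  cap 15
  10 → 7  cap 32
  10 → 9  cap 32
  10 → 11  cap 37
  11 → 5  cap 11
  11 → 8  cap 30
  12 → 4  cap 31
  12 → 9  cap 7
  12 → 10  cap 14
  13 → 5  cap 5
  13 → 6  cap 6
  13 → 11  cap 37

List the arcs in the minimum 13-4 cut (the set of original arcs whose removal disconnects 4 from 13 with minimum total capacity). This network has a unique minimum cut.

Min-cut arcs: {(8,7), (8,9), (11,5), (13,5), (13,6)} (total capacity 31)

augment #1: 13→5→0→4 push 5
augment #2: 13→6→9→4 push 6
augment #3: 13→11→5→0→4 push 11
augment #4: 13→11→8→9→4 push 1
augment #5: 13→11→8→7→0→4 push 6
augment #6: 13→11→8→7→12→4 push 2
max flow = 31; residual-reachable set from 13 gives S-side
cut edges (S→T): {(8,7), (8,9), (11,5), (13,5), (13,6)} total cap 31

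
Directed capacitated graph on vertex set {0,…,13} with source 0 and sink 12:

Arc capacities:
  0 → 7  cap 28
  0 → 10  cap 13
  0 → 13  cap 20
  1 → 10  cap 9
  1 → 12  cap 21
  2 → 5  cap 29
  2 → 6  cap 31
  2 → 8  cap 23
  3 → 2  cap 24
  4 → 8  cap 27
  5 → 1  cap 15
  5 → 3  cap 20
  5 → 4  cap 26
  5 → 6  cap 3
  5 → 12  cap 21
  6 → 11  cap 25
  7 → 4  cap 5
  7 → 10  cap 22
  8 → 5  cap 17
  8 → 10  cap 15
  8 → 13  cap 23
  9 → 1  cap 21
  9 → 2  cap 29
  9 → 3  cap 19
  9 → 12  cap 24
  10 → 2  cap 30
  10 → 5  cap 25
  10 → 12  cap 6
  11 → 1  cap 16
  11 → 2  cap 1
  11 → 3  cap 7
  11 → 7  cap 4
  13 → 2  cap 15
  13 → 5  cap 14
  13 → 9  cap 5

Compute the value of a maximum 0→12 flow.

Maximum flow value: 53

augment #1: 0→10→12 bottleneck 6, total now 6
augment #2: 0→10→5→12 bottleneck 7, total now 13
augment #3: 0→13→5→12 bottleneck 14, total now 27
augment #4: 0→13→9→12 bottleneck 5, total now 32
augment #5: 0→7→10→5→1→12 bottleneck 15, total now 47
augment #6: 0→13→2→6→11→1→12 bottleneck 1, total now 48
augment #7: 0→7→10→2→6→11→1→12 bottleneck 5, total now 53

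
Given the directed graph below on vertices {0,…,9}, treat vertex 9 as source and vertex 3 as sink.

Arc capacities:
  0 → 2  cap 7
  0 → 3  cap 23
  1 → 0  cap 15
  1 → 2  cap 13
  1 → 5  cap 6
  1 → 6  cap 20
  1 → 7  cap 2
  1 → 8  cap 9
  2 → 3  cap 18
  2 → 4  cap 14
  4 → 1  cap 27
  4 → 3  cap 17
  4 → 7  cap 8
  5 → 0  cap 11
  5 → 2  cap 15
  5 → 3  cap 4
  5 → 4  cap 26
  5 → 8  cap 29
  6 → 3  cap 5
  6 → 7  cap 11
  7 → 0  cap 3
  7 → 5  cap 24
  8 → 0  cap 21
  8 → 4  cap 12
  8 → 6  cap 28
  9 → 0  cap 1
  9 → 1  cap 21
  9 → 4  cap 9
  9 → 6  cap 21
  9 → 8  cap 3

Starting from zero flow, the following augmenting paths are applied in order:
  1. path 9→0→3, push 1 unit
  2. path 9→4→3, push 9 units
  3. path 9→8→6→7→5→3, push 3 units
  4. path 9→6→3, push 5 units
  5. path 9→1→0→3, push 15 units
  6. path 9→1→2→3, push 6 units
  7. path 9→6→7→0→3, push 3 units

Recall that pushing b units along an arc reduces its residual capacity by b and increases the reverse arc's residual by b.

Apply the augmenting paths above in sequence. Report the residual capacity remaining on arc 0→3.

Residual capacity of (0,3): 4

after path 1 (9→0→3, push 1): res(0,3)=22
after path 2 (9→4→3, push 9): res(0,3)=22
after path 3 (9→8→6→7→5→3, push 3): res(0,3)=22
after path 4 (9→6→3, push 5): res(0,3)=22
after path 5 (9→1→0→3, push 15): res(0,3)=7
after path 6 (9→1→2→3, push 6): res(0,3)=7
after path 7 (9→6→7→0→3, push 3): res(0,3)=4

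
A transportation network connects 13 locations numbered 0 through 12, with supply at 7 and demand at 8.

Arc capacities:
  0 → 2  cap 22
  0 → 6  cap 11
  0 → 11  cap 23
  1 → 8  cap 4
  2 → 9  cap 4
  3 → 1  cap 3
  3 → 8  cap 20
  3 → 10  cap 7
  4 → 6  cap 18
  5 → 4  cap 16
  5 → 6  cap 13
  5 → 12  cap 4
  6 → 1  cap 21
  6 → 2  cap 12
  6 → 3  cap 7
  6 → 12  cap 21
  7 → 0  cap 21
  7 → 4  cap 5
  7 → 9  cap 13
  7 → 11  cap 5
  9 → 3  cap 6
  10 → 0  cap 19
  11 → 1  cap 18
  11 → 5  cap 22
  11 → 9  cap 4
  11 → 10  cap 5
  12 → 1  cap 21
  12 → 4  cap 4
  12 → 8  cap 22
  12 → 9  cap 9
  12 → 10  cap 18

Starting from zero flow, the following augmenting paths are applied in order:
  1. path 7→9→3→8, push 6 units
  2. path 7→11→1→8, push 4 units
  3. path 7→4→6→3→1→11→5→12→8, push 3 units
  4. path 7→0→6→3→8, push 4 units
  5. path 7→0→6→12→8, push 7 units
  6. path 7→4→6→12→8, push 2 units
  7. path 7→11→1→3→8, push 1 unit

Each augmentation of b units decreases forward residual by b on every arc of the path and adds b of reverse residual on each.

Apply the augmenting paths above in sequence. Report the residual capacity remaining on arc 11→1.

Residual capacity of (11,1): 16

after path 1 (7→9→3→8, push 6): res(11,1)=18
after path 2 (7→11→1→8, push 4): res(11,1)=14
after path 3 (7→4→6→3→1→11→5→12→8, push 3): res(11,1)=17
after path 4 (7→0→6→3→8, push 4): res(11,1)=17
after path 5 (7→0→6→12→8, push 7): res(11,1)=17
after path 6 (7→4→6→12→8, push 2): res(11,1)=17
after path 7 (7→11→1→3→8, push 1): res(11,1)=16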